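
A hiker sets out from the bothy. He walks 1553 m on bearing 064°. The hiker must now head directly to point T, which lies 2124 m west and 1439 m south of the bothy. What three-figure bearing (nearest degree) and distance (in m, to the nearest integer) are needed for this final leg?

Leg 1 (064°, 1553 m): east 1553 sin 64° = 1395.83, north 1553 cos 64° = 680.79
Current position: (1395.83, 680.79). Target: (-2124, -1439). Remaining: Δeast = -3519.83, Δnorth = -2119.79.
Bearing = atan2(-3519.83, -2119.79) mod 360° = 238.94°; distance = √((-3519.83)² + (-2119.79)²) = 4108.856 m.

239°, 4109 m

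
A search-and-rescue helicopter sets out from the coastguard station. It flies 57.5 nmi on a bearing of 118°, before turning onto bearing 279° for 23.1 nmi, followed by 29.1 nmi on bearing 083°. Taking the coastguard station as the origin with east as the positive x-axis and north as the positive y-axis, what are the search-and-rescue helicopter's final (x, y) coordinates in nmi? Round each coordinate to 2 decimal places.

Leg 1 (118°, 57.5 nmi): east 57.5 sin 118° = 50.77, north 57.5 cos 118° = -26.99
Leg 2 (279°, 23.1 nmi): east 23.1 sin 279° = -22.82, north 23.1 cos 279° = 3.61
Leg 3 (083°, 29.1 nmi): east 29.1 sin 83° = 28.88, north 29.1 cos 83° = 3.55
Summing: 56.84 nmi east, -19.83 nmi north → (56.84, -19.83).

(56.84, -19.83)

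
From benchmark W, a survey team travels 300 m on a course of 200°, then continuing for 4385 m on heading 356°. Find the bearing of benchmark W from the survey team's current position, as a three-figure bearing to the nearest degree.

174°

Leg 1 (200°, 300 m): east 300 sin 200° = -102.61, north 300 cos 200° = -281.91
Leg 2 (356°, 4385 m): east 4385 sin 356° = -305.88, north 4385 cos 356° = 4374.32
Net displacement: -408.49 east, 4092.41 north. Direction back to start is (408.49, -4092.41): bearing = atan2(408.49, -4092.41) mod 360° = 174.30° ≈ 174°.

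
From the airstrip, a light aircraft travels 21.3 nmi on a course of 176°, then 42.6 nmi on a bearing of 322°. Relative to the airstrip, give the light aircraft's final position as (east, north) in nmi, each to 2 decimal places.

(-24.74, 12.32)

Leg 1 (176°, 21.3 nmi): east 21.3 sin 176° = 1.49, north 21.3 cos 176° = -21.25
Leg 2 (322°, 42.6 nmi): east 42.6 sin 322° = -26.23, north 42.6 cos 322° = 33.57
Summing: -24.74 nmi east, 12.32 nmi north → (-24.74, 12.32).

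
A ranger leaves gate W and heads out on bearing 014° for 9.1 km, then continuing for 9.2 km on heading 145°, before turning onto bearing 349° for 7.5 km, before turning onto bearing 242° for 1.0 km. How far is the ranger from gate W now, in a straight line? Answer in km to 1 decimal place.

Leg 1 (014°, 9.1 km): east 9.1 sin 14° = 2.20, north 9.1 cos 14° = 8.83
Leg 2 (145°, 9.2 km): east 9.2 sin 145° = 5.28, north 9.2 cos 145° = -7.54
Leg 3 (349°, 7.5 km): east 7.5 sin 349° = -1.43, north 7.5 cos 349° = 7.36
Leg 4 (242°, 1.0 km): east 1.0 sin 242° = -0.88, north 1.0 cos 242° = -0.47
Net: 5.16 east, 8.19 north. Distance = √((5.16)² + (8.19)²) = 9.679 km.

9.7 km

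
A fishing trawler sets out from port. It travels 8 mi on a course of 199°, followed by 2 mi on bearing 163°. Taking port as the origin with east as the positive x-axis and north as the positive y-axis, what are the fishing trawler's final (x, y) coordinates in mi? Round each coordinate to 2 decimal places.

(-2.02, -9.48)

Leg 1 (199°, 8 mi): east 8 sin 199° = -2.60, north 8 cos 199° = -7.56
Leg 2 (163°, 2 mi): east 2 sin 163° = 0.58, north 2 cos 163° = -1.91
Summing: -2.02 mi east, -9.48 mi north → (-2.02, -9.48).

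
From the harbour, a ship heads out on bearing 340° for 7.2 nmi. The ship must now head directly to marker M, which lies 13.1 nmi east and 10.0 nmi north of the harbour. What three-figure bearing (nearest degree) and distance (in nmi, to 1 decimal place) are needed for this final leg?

Leg 1 (340°, 7.2 nmi): east 7.2 sin 340° = -2.46, north 7.2 cos 340° = 6.77
Current position: (-2.46, 6.77). Target: (13.1, 10.0). Remaining: Δeast = 15.56, Δnorth = 3.23.
Bearing = atan2(15.56, 3.23) mod 360° = 78.26°; distance = √((15.56)² + (3.23)²) = 15.895 nmi.

078°, 15.9 nmi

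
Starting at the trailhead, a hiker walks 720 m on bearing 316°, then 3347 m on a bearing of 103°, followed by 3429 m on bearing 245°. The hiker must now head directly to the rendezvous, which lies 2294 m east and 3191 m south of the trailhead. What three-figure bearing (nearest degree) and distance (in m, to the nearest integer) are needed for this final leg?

Leg 1 (316°, 720 m): east 720 sin 316° = -500.15, north 720 cos 316° = 517.92
Leg 2 (103°, 3347 m): east 3347 sin 103° = 3261.22, north 3347 cos 103° = -752.91
Leg 3 (245°, 3429 m): east 3429 sin 245° = -3107.73, north 3429 cos 245° = -1449.16
Current position: (-346.67, -1684.14). Target: (2294, -3191). Remaining: Δeast = 2640.67, Δnorth = -1506.86.
Bearing = atan2(2640.67, -1506.86) mod 360° = 119.71°; distance = √((2640.67)² + (-1506.86)²) = 3040.351 m.

120°, 3040 m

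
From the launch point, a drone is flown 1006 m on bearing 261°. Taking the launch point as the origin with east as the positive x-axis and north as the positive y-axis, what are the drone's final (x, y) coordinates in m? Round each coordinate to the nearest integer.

Leg 1 (261°, 1006 m): east 1006 sin 261° = -993.61, north 1006 cos 261° = -157.37
Summing: -993.61 m east, -157.37 m north → (-994, -157).

(-994, -157)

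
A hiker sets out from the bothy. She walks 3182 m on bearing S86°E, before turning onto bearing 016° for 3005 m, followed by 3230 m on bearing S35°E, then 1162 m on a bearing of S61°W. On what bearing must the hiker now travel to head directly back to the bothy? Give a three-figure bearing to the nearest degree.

Leg 1 (S86°E, 3182 m): east 3182 sin 94° = 3174.25, north 3182 cos 94° = -221.97
Leg 2 (016°, 3005 m): east 3005 sin 16° = 828.29, north 3005 cos 16° = 2888.59
Leg 3 (S35°E, 3230 m): east 3230 sin 145° = 1852.65, north 3230 cos 145° = -2645.86
Leg 4 (S61°W, 1162 m): east 1162 sin 241° = -1016.31, north 1162 cos 241° = -563.35
Net displacement: 4838.88 east, -542.58 north. Direction back to start is (-4838.88, 542.58): bearing = atan2(-4838.88, 542.58) mod 360° = 276.40° ≈ 276°.

276°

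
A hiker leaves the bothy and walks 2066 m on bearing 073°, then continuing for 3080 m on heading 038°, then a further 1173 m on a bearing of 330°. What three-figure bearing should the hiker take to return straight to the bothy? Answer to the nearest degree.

219°

Leg 1 (073°, 2066 m): east 2066 sin 73° = 1975.73, north 2066 cos 73° = 604.04
Leg 2 (038°, 3080 m): east 3080 sin 38° = 1896.24, north 3080 cos 38° = 2427.07
Leg 3 (330°, 1173 m): east 1173 sin 330° = -586.50, north 1173 cos 330° = 1015.85
Net displacement: 3285.46 east, 4046.96 north. Direction back to start is (-3285.46, -4046.96): bearing = atan2(-3285.46, -4046.96) mod 360° = 219.07° ≈ 219°.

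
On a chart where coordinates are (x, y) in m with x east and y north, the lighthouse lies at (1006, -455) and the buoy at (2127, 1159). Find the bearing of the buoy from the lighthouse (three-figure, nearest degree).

Δeast = 2127 − 1006 = 1121.00; Δnorth = 1159 − -455 = 1614.00.
Bearing = atan2(Δeast, Δnorth) mod 360° = 34.78° ≈ 035°.

035°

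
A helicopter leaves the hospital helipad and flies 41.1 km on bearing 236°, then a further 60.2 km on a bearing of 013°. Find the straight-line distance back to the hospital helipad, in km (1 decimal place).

Leg 1 (236°, 41.1 km): east 41.1 sin 236° = -34.07, north 41.1 cos 236° = -22.98
Leg 2 (013°, 60.2 km): east 60.2 sin 13° = 13.54, north 60.2 cos 13° = 58.66
Net: -20.53 east, 35.67 north. Distance = √((-20.53)² + (35.67)²) = 41.161 km.

41.2 km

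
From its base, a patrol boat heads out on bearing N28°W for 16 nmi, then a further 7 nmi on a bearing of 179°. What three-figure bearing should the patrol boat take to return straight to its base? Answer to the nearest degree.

134°

Leg 1 (N28°W, 16 nmi): east 16 sin 332° = -7.51, north 16 cos 332° = 14.13
Leg 2 (179°, 7 nmi): east 7 sin 179° = 0.12, north 7 cos 179° = -7.00
Net displacement: -7.39 east, 7.13 north. Direction back to start is (7.39, -7.13): bearing = atan2(7.39, -7.13) mod 360° = 133.97° ≈ 134°.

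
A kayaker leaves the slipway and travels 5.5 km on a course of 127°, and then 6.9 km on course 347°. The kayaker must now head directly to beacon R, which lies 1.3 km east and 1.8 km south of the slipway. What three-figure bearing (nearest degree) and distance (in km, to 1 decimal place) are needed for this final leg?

196°, 5.4 km

Leg 1 (127°, 5.5 km): east 5.5 sin 127° = 4.39, north 5.5 cos 127° = -3.31
Leg 2 (347°, 6.9 km): east 6.9 sin 347° = -1.55, north 6.9 cos 347° = 6.72
Current position: (2.84, 3.41). Target: (1.3, -1.8). Remaining: Δeast = -1.54, Δnorth = -5.21.
Bearing = atan2(-1.54, -5.21) mod 360° = 196.46°; distance = √((-1.54)² + (-5.21)²) = 5.436 km.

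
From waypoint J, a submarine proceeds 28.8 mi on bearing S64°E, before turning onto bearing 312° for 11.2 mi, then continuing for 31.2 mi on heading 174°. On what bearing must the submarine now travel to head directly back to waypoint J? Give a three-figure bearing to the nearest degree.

330°

Leg 1 (S64°E, 28.8 mi): east 28.8 sin 116° = 25.89, north 28.8 cos 116° = -12.63
Leg 2 (312°, 11.2 mi): east 11.2 sin 312° = -8.32, north 11.2 cos 312° = 7.49
Leg 3 (174°, 31.2 mi): east 31.2 sin 174° = 3.26, north 31.2 cos 174° = -31.03
Net displacement: 20.82 east, -36.16 north. Direction back to start is (-20.82, 36.16): bearing = atan2(-20.82, 36.16) mod 360° = 330.06° ≈ 330°.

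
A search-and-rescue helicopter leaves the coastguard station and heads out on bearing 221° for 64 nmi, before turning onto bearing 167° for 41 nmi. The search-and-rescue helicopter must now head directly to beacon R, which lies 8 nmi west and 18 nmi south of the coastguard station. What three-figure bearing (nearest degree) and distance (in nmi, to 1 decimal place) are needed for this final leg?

019°, 74.5 nmi

Leg 1 (221°, 64 nmi): east 64 sin 221° = -41.99, north 64 cos 221° = -48.30
Leg 2 (167°, 41 nmi): east 41 sin 167° = 9.22, north 41 cos 167° = -39.95
Current position: (-32.76, -88.25). Target: (-8, -18). Remaining: Δeast = 24.76, Δnorth = 70.25.
Bearing = atan2(24.76, 70.25) mod 360° = 19.42°; distance = √((24.76)² + (70.25)²) = 74.488 nmi.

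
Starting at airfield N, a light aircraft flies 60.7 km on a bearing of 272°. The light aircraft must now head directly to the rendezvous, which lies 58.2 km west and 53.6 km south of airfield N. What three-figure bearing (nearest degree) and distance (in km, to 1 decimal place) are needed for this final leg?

177°, 55.8 km

Leg 1 (272°, 60.7 km): east 60.7 sin 272° = -60.66, north 60.7 cos 272° = 2.12
Current position: (-60.66, 2.12). Target: (-58.2, -53.6). Remaining: Δeast = 2.46, Δnorth = -55.72.
Bearing = atan2(2.46, -55.72) mod 360° = 177.47°; distance = √((2.46)² + (-55.72)²) = 55.773 km.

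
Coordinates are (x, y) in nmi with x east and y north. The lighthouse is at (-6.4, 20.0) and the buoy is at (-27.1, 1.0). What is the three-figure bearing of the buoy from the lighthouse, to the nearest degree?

Δeast = -27.1 − -6.4 = -20.70; Δnorth = 1.0 − 20.0 = -19.00.
Bearing = atan2(Δeast, Δnorth) mod 360° = 227.45° ≈ 227°.

227°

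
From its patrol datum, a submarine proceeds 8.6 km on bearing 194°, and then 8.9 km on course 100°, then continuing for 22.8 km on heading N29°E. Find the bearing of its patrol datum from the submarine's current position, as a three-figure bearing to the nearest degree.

Leg 1 (194°, 8.6 km): east 8.6 sin 194° = -2.08, north 8.6 cos 194° = -8.34
Leg 2 (100°, 8.9 km): east 8.9 sin 100° = 8.76, north 8.9 cos 100° = -1.55
Leg 3 (N29°E, 22.8 km): east 22.8 sin 29° = 11.05, north 22.8 cos 29° = 19.94
Net displacement: 17.74 east, 10.05 north. Direction back to start is (-17.74, -10.05): bearing = atan2(-17.74, -10.05) mod 360° = 240.46° ≈ 240°.

240°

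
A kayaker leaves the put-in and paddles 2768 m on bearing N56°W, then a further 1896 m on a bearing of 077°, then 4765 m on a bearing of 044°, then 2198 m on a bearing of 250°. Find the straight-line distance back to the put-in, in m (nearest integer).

Leg 1 (N56°W, 2768 m): east 2768 sin 304° = -2294.78, north 2768 cos 304° = 1547.85
Leg 2 (077°, 1896 m): east 1896 sin 77° = 1847.41, north 1896 cos 77° = 426.51
Leg 3 (044°, 4765 m): east 4765 sin 44° = 3310.05, north 4765 cos 44° = 3427.65
Leg 4 (250°, 2198 m): east 2198 sin 250° = -2065.44, north 2198 cos 250° = -751.76
Net: 797.23 east, 4650.25 north. Distance = √((797.23)² + (4650.25)²) = 4718.090 m.

4718 m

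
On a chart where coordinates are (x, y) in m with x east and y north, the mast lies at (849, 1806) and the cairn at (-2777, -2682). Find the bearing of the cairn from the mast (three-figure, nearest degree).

219°

Δeast = -2777 − 849 = -3626.00; Δnorth = -2682 − 1806 = -4488.00.
Bearing = atan2(Δeast, Δnorth) mod 360° = 218.94° ≈ 219°.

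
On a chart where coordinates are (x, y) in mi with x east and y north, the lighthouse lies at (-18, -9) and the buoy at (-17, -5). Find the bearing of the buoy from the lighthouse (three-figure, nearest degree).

Δeast = -17 − -18 = 1.00; Δnorth = -5 − -9 = 4.00.
Bearing = atan2(Δeast, Δnorth) mod 360° = 14.04° ≈ 014°.

014°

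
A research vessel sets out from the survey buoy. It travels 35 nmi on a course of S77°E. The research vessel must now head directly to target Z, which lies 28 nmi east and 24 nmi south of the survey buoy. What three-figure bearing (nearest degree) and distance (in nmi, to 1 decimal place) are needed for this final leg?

Leg 1 (S77°E, 35 nmi): east 35 sin 103° = 34.10, north 35 cos 103° = -7.87
Current position: (34.10, -7.87). Target: (28, -24). Remaining: Δeast = -6.10, Δnorth = -16.13.
Bearing = atan2(-6.10, -16.13) mod 360° = 200.73°; distance = √((-6.10)² + (-16.13)²) = 17.243 nmi.

201°, 17.2 nmi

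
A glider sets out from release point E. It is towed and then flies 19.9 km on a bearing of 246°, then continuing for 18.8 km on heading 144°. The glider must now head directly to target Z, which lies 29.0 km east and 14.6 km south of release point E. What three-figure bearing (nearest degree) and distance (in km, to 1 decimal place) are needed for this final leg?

076°, 37.2 km

Leg 1 (246°, 19.9 km): east 19.9 sin 246° = -18.18, north 19.9 cos 246° = -8.09
Leg 2 (144°, 18.8 km): east 18.8 sin 144° = 11.05, north 18.8 cos 144° = -15.21
Current position: (-7.13, -23.30). Target: (29.0, -14.6). Remaining: Δeast = 36.13, Δnorth = 8.70.
Bearing = atan2(36.13, 8.70) mod 360° = 76.46°; distance = √((36.13)² + (8.70)²) = 37.163 km.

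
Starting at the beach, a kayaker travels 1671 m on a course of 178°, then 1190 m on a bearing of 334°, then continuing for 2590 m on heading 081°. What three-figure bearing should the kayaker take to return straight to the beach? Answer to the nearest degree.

275°

Leg 1 (178°, 1671 m): east 1671 sin 178° = 58.32, north 1671 cos 178° = -1669.98
Leg 2 (334°, 1190 m): east 1190 sin 334° = -521.66, north 1190 cos 334° = 1069.56
Leg 3 (081°, 2590 m): east 2590 sin 81° = 2558.11, north 2590 cos 81° = 405.17
Net displacement: 2094.77 east, -195.25 north. Direction back to start is (-2094.77, 195.25): bearing = atan2(-2094.77, 195.25) mod 360° = 275.33° ≈ 275°.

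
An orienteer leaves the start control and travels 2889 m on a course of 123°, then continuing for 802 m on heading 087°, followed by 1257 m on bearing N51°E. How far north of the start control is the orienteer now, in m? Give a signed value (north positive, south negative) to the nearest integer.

Leg 1 (123°, 2889 m): east 2889 sin 123° = 2422.92, north 2889 cos 123° = -1573.46
Leg 2 (087°, 802 m): east 802 sin 87° = 800.90, north 802 cos 87° = 41.97
Leg 3 (N51°E, 1257 m): east 1257 sin 51° = 976.87, north 1257 cos 51° = 791.06
Net north component: -740.43 m.

-740 m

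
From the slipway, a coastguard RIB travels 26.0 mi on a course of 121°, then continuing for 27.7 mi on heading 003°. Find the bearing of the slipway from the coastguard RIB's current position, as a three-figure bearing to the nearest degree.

Leg 1 (121°, 26.0 mi): east 26.0 sin 121° = 22.29, north 26.0 cos 121° = -13.39
Leg 2 (003°, 27.7 mi): east 27.7 sin 3° = 1.45, north 27.7 cos 3° = 27.66
Net displacement: 23.74 east, 14.27 north. Direction back to start is (-23.74, -14.27): bearing = atan2(-23.74, -14.27) mod 360° = 238.98° ≈ 239°.

239°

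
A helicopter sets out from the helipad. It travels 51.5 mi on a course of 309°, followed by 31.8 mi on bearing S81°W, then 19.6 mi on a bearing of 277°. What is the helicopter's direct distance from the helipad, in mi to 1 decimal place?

Leg 1 (309°, 51.5 mi): east 51.5 sin 309° = -40.02, north 51.5 cos 309° = 32.41
Leg 2 (S81°W, 31.8 mi): east 31.8 sin 261° = -31.41, north 31.8 cos 261° = -4.97
Leg 3 (277°, 19.6 mi): east 19.6 sin 277° = -19.45, north 19.6 cos 277° = 2.39
Net: -90.89 east, 29.82 north. Distance = √((-90.89)² + (29.82)²) = 95.654 mi.

95.7 mi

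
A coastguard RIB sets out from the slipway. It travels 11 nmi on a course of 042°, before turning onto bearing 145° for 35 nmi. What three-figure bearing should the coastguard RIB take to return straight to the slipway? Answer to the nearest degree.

307°

Leg 1 (042°, 11 nmi): east 11 sin 42° = 7.36, north 11 cos 42° = 8.17
Leg 2 (145°, 35 nmi): east 35 sin 145° = 20.08, north 35 cos 145° = -28.67
Net displacement: 27.44 east, -20.50 north. Direction back to start is (-27.44, 20.50): bearing = atan2(-27.44, 20.50) mod 360° = 306.76° ≈ 307°.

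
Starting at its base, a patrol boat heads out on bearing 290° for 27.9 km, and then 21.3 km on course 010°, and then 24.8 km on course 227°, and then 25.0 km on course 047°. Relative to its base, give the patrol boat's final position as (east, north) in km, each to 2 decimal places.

Leg 1 (290°, 27.9 km): east 27.9 sin 290° = -26.22, north 27.9 cos 290° = 9.54
Leg 2 (010°, 21.3 km): east 21.3 sin 10° = 3.70, north 21.3 cos 10° = 20.98
Leg 3 (227°, 24.8 km): east 24.8 sin 227° = -18.14, north 24.8 cos 227° = -16.91
Leg 4 (047°, 25.0 km): east 25.0 sin 47° = 18.28, north 25.0 cos 47° = 17.05
Summing: -22.37 km east, 30.66 km north → (-22.37, 30.66).

(-22.37, 30.66)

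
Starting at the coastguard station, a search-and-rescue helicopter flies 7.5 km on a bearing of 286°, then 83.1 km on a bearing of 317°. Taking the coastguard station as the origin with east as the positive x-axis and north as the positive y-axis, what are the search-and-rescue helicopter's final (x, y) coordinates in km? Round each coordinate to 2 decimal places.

Leg 1 (286°, 7.5 km): east 7.5 sin 286° = -7.21, north 7.5 cos 286° = 2.07
Leg 2 (317°, 83.1 km): east 83.1 sin 317° = -56.67, north 83.1 cos 317° = 60.78
Summing: -63.88 km east, 62.84 km north → (-63.88, 62.84).

(-63.88, 62.84)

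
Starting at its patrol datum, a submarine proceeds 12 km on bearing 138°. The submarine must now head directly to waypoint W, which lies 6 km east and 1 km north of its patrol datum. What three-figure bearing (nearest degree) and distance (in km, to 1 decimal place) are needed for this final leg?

Leg 1 (138°, 12 km): east 12 sin 138° = 8.03, north 12 cos 138° = -8.92
Current position: (8.03, -8.92). Target: (6, 1). Remaining: Δeast = -2.03, Δnorth = 9.92.
Bearing = atan2(-2.03, 9.92) mod 360° = 348.43°; distance = √((-2.03)² + (9.92)²) = 10.123 km.

348°, 10.1 km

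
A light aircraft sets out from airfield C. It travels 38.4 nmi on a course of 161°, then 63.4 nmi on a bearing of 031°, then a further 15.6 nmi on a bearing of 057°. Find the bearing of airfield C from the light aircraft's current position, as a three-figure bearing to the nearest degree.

Leg 1 (161°, 38.4 nmi): east 38.4 sin 161° = 12.50, north 38.4 cos 161° = -36.31
Leg 2 (031°, 63.4 nmi): east 63.4 sin 31° = 32.65, north 63.4 cos 31° = 54.34
Leg 3 (057°, 15.6 nmi): east 15.6 sin 57° = 13.08, north 15.6 cos 57° = 8.50
Net displacement: 58.24 east, 26.53 north. Direction back to start is (-58.24, -26.53): bearing = atan2(-58.24, -26.53) mod 360° = 245.51° ≈ 246°.

246°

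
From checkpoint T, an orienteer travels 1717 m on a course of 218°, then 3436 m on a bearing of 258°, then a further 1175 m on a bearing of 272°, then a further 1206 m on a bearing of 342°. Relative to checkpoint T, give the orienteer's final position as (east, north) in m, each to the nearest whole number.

Leg 1 (218°, 1717 m): east 1717 sin 218° = -1057.09, north 1717 cos 218° = -1353.01
Leg 2 (258°, 3436 m): east 3436 sin 258° = -3360.92, north 3436 cos 258° = -714.38
Leg 3 (272°, 1175 m): east 1175 sin 272° = -1174.28, north 1175 cos 272° = 41.01
Leg 4 (342°, 1206 m): east 1206 sin 342° = -372.67, north 1206 cos 342° = 1146.97
Summing: -5964.96 m east, -879.42 m north → (-5965, -879).

(-5965, -879)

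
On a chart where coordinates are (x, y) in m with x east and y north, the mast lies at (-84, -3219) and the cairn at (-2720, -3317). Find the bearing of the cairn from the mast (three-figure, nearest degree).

268°

Δeast = -2720 − -84 = -2636.00; Δnorth = -3317 − -3219 = -98.00.
Bearing = atan2(Δeast, Δnorth) mod 360° = 267.87° ≈ 268°.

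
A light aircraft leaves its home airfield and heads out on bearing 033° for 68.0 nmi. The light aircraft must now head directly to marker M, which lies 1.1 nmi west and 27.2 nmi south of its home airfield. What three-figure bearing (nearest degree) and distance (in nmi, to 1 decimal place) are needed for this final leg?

204°, 92.5 nmi

Leg 1 (033°, 68.0 nmi): east 68.0 sin 33° = 37.04, north 68.0 cos 33° = 57.03
Current position: (37.04, 57.03). Target: (-1.1, -27.2). Remaining: Δeast = -38.14, Δnorth = -84.23.
Bearing = atan2(-38.14, -84.23) mod 360° = 204.36°; distance = √((-38.14)² + (-84.23)²) = 92.460 nmi.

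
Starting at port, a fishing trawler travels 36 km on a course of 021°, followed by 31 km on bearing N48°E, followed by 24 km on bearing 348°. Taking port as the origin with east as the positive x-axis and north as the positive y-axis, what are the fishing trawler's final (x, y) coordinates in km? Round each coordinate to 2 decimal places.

(30.95, 77.83)

Leg 1 (021°, 36 km): east 36 sin 21° = 12.90, north 36 cos 21° = 33.61
Leg 2 (N48°E, 31 km): east 31 sin 48° = 23.04, north 31 cos 48° = 20.74
Leg 3 (348°, 24 km): east 24 sin 348° = -4.99, north 24 cos 348° = 23.48
Summing: 30.95 km east, 77.83 km north → (30.95, 77.83).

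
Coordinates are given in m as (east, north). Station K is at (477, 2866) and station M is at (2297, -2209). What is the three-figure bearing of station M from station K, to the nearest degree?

Δeast = 2297 − 477 = 1820.00; Δnorth = -2209 − 2866 = -5075.00.
Bearing = atan2(Δeast, Δnorth) mod 360° = 160.27° ≈ 160°.

160°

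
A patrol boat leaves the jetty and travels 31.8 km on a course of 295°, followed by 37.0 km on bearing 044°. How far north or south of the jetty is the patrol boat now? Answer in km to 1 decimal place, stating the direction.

Leg 1 (295°, 31.8 km): east 31.8 sin 295° = -28.82, north 31.8 cos 295° = 13.44
Leg 2 (044°, 37.0 km): east 37.0 sin 44° = 25.70, north 37.0 cos 44° = 26.62
Net north component: 40.05 km.

40.1 km north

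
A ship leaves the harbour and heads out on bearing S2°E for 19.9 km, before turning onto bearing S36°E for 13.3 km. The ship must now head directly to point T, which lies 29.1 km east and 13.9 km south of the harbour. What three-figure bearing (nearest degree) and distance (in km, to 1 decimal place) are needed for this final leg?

051°, 26.5 km

Leg 1 (S2°E, 19.9 km): east 19.9 sin 178° = 0.69, north 19.9 cos 178° = -19.89
Leg 2 (S36°E, 13.3 km): east 13.3 sin 144° = 7.82, north 13.3 cos 144° = -10.76
Current position: (8.51, -30.65). Target: (29.1, -13.9). Remaining: Δeast = 20.59, Δnorth = 16.75.
Bearing = atan2(20.59, 16.75) mod 360° = 50.87°; distance = √((20.59)² + (16.75)²) = 26.540 km.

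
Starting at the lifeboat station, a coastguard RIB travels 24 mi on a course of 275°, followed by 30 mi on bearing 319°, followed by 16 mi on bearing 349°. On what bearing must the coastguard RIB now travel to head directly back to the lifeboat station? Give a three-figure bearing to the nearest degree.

131°

Leg 1 (275°, 24 mi): east 24 sin 275° = -23.91, north 24 cos 275° = 2.09
Leg 2 (319°, 30 mi): east 30 sin 319° = -19.68, north 30 cos 319° = 22.64
Leg 3 (349°, 16 mi): east 16 sin 349° = -3.05, north 16 cos 349° = 15.71
Net displacement: -46.64 east, 40.44 north. Direction back to start is (46.64, -40.44): bearing = atan2(46.64, -40.44) mod 360° = 130.92° ≈ 131°.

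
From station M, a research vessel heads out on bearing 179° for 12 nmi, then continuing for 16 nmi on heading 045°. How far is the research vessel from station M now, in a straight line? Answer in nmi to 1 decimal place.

11.5 nmi

Leg 1 (179°, 12 nmi): east 12 sin 179° = 0.21, north 12 cos 179° = -12.00
Leg 2 (045°, 16 nmi): east 16 sin 45° = 11.31, north 16 cos 45° = 11.31
Net: 11.52 east, -0.68 north. Distance = √((11.52)² + (-0.68)²) = 11.543 nmi.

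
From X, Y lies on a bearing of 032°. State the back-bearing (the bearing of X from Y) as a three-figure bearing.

212°

Back-bearing = 032° + 180° = 212°.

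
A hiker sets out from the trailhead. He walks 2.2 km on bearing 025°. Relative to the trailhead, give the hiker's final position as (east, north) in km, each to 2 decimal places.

(0.93, 1.99)

Leg 1 (025°, 2.2 km): east 2.2 sin 25° = 0.93, north 2.2 cos 25° = 1.99
Summing: 0.93 km east, 1.99 km north → (0.93, 1.99).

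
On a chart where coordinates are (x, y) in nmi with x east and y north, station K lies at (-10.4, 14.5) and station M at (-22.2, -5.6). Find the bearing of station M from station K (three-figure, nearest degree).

Δeast = -22.2 − -10.4 = -11.80; Δnorth = -5.6 − 14.5 = -20.10.
Bearing = atan2(Δeast, Δnorth) mod 360° = 210.42° ≈ 210°.

210°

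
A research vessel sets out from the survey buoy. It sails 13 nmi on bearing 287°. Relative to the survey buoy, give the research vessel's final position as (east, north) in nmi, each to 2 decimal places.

(-12.43, 3.80)

Leg 1 (287°, 13 nmi): east 13 sin 287° = -12.43, north 13 cos 287° = 3.80
Summing: -12.43 nmi east, 3.80 nmi north → (-12.43, 3.80).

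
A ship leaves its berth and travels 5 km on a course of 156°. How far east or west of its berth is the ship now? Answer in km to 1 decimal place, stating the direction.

2.0 km east

Leg 1 (156°, 5 km): east 5 sin 156° = 2.03, north 5 cos 156° = -4.57
Net east component: 2.03 km.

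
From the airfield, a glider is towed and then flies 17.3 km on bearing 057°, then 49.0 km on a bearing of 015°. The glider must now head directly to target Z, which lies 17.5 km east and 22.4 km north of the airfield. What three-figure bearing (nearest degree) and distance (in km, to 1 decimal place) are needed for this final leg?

Leg 1 (057°, 17.3 km): east 17.3 sin 57° = 14.51, north 17.3 cos 57° = 9.42
Leg 2 (015°, 49.0 km): east 49.0 sin 15° = 12.68, north 49.0 cos 15° = 47.33
Current position: (27.19, 56.75). Target: (17.5, 22.4). Remaining: Δeast = -9.69, Δnorth = -34.35.
Bearing = atan2(-9.69, -34.35) mod 360° = 195.75°; distance = √((-9.69)² + (-34.35)²) = 35.693 km.

196°, 35.7 km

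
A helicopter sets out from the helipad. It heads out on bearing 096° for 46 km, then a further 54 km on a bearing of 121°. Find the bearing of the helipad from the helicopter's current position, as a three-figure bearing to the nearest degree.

Leg 1 (096°, 46 km): east 46 sin 96° = 45.75, north 46 cos 96° = -4.81
Leg 2 (121°, 54 km): east 54 sin 121° = 46.29, north 54 cos 121° = -27.81
Net displacement: 92.04 east, -32.62 north. Direction back to start is (-92.04, 32.62): bearing = atan2(-92.04, 32.62) mod 360° = 289.52° ≈ 290°.

290°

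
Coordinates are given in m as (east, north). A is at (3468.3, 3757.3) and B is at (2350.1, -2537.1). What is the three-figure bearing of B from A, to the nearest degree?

Δeast = 2350.1 − 3468.3 = -1118.20; Δnorth = -2537.1 − 3757.3 = -6294.40.
Bearing = atan2(Δeast, Δnorth) mod 360° = 190.07° ≈ 190°.

190°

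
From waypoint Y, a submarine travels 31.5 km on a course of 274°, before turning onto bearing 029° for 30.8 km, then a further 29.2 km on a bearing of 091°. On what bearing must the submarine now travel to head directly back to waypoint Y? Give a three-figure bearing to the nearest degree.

Leg 1 (274°, 31.5 km): east 31.5 sin 274° = -31.42, north 31.5 cos 274° = 2.20
Leg 2 (029°, 30.8 km): east 30.8 sin 29° = 14.93, north 30.8 cos 29° = 26.94
Leg 3 (091°, 29.2 km): east 29.2 sin 91° = 29.20, north 29.2 cos 91° = -0.51
Net displacement: 12.70 east, 28.63 north. Direction back to start is (-12.70, -28.63): bearing = atan2(-12.70, -28.63) mod 360° = 203.93° ≈ 204°.

204°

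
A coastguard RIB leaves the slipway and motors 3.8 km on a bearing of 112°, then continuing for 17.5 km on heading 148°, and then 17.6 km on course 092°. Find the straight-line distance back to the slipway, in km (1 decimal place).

34.8 km

Leg 1 (112°, 3.8 km): east 3.8 sin 112° = 3.52, north 3.8 cos 112° = -1.42
Leg 2 (148°, 17.5 km): east 17.5 sin 148° = 9.27, north 17.5 cos 148° = -14.84
Leg 3 (092°, 17.6 km): east 17.6 sin 92° = 17.59, north 17.6 cos 92° = -0.61
Net: 30.39 east, -16.88 north. Distance = √((30.39)² + (-16.88)²) = 34.759 km.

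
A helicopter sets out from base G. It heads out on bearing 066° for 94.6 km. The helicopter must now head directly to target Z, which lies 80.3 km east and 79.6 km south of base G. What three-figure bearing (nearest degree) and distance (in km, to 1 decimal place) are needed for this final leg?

Leg 1 (066°, 94.6 km): east 94.6 sin 66° = 86.42, north 94.6 cos 66° = 38.48
Current position: (86.42, 38.48). Target: (80.3, -79.6). Remaining: Δeast = -6.12, Δnorth = -118.08.
Bearing = atan2(-6.12, -118.08) mod 360° = 182.97°; distance = √((-6.12)² + (-118.08)²) = 118.236 km.

183°, 118.2 km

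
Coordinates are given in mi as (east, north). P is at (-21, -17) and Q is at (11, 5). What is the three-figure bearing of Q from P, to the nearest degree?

055°

Δeast = 11 − -21 = 32.00; Δnorth = 5 − -17 = 22.00.
Bearing = atan2(Δeast, Δnorth) mod 360° = 55.49° ≈ 055°.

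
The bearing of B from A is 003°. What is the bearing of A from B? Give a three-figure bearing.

Back-bearing = 003° + 180° = 183°.

183°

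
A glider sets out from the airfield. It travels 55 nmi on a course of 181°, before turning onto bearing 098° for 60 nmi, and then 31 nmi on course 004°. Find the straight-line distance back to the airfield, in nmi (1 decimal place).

68.7 nmi

Leg 1 (181°, 55 nmi): east 55 sin 181° = -0.96, north 55 cos 181° = -54.99
Leg 2 (098°, 60 nmi): east 60 sin 98° = 59.42, north 60 cos 98° = -8.35
Leg 3 (004°, 31 nmi): east 31 sin 4° = 2.16, north 31 cos 4° = 30.92
Net: 60.62 east, -32.42 north. Distance = √((60.62)² + (-32.42)²) = 68.742 nmi.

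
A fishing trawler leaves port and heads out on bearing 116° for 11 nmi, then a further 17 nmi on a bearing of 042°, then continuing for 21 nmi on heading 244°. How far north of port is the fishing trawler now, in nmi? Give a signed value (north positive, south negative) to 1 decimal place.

Leg 1 (116°, 11 nmi): east 11 sin 116° = 9.89, north 11 cos 116° = -4.82
Leg 2 (042°, 17 nmi): east 17 sin 42° = 11.38, north 17 cos 42° = 12.63
Leg 3 (244°, 21 nmi): east 21 sin 244° = -18.87, north 21 cos 244° = -9.21
Net north component: -1.39 nmi.

-1.4 nmi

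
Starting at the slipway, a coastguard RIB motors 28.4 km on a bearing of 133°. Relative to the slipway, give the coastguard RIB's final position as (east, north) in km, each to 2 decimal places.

Leg 1 (133°, 28.4 km): east 28.4 sin 133° = 20.77, north 28.4 cos 133° = -19.37
Summing: 20.77 km east, -19.37 km north → (20.77, -19.37).

(20.77, -19.37)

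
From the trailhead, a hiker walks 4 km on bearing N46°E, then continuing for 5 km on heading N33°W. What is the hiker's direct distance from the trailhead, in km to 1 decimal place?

7.0 km

Leg 1 (N46°E, 4 km): east 4 sin 46° = 2.88, north 4 cos 46° = 2.78
Leg 2 (N33°W, 5 km): east 5 sin 327° = -2.72, north 5 cos 327° = 4.19
Net: 0.15 east, 6.97 north. Distance = √((0.15)² + (6.97)²) = 6.974 km.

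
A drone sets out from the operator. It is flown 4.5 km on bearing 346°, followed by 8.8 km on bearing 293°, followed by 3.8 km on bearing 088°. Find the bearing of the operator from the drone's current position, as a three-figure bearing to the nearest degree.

146°

Leg 1 (346°, 4.5 km): east 4.5 sin 346° = -1.09, north 4.5 cos 346° = 4.37
Leg 2 (293°, 8.8 km): east 8.8 sin 293° = -8.10, north 8.8 cos 293° = 3.44
Leg 3 (088°, 3.8 km): east 3.8 sin 88° = 3.80, north 3.8 cos 88° = 0.13
Net displacement: -5.39 east, 7.94 north. Direction back to start is (5.39, -7.94): bearing = atan2(5.39, -7.94) mod 360° = 145.81° ≈ 146°.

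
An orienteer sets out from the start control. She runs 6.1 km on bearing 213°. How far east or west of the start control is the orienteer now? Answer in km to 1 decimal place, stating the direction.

3.3 km west

Leg 1 (213°, 6.1 km): east 6.1 sin 213° = -3.32, north 6.1 cos 213° = -5.12
Net east component: -3.32 km.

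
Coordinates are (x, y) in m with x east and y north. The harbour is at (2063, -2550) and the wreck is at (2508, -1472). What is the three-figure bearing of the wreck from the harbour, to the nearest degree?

Δeast = 2508 − 2063 = 445.00; Δnorth = -1472 − -2550 = 1078.00.
Bearing = atan2(Δeast, Δnorth) mod 360° = 22.43° ≈ 022°.

022°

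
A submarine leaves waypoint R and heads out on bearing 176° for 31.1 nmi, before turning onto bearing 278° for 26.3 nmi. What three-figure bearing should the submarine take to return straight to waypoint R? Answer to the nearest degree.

041°

Leg 1 (176°, 31.1 nmi): east 31.1 sin 176° = 2.17, north 31.1 cos 176° = -31.02
Leg 2 (278°, 26.3 nmi): east 26.3 sin 278° = -26.04, north 26.3 cos 278° = 3.66
Net displacement: -23.87 east, -27.36 north. Direction back to start is (23.87, 27.36): bearing = atan2(23.87, 27.36) mod 360° = 41.10° ≈ 041°.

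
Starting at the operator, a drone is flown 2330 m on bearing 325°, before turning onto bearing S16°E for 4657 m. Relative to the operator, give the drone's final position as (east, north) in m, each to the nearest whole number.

Leg 1 (325°, 2330 m): east 2330 sin 325° = -1336.43, north 2330 cos 325° = 1908.62
Leg 2 (S16°E, 4657 m): east 4657 sin 164° = 1283.64, north 4657 cos 164° = -4476.60
Summing: -52.79 m east, -2567.97 m north → (-53, -2568).

(-53, -2568)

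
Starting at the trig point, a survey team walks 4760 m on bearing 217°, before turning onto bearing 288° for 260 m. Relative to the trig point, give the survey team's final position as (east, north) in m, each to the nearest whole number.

(-3112, -3721)

Leg 1 (217°, 4760 m): east 4760 sin 217° = -2864.64, north 4760 cos 217° = -3801.51
Leg 2 (288°, 260 m): east 260 sin 288° = -247.27, north 260 cos 288° = 80.34
Summing: -3111.91 m east, -3721.16 m north → (-3112, -3721).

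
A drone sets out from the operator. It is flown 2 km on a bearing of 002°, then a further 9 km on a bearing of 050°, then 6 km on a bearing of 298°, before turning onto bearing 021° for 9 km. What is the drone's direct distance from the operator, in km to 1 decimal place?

Leg 1 (002°, 2 km): east 2 sin 2° = 0.07, north 2 cos 2° = 2.00
Leg 2 (050°, 9 km): east 9 sin 50° = 6.89, north 9 cos 50° = 5.79
Leg 3 (298°, 6 km): east 6 sin 298° = -5.30, north 6 cos 298° = 2.82
Leg 4 (021°, 9 km): east 9 sin 21° = 3.23, north 9 cos 21° = 8.40
Net: 4.89 east, 19.00 north. Distance = √((4.89)² + (19.00)²) = 19.622 km.

19.6 km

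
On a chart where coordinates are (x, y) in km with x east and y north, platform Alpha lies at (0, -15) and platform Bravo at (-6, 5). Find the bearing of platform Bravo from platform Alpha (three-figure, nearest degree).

343°

Δeast = -6 − 0 = -6.00; Δnorth = 5 − -15 = 20.00.
Bearing = atan2(Δeast, Δnorth) mod 360° = 343.30° ≈ 343°.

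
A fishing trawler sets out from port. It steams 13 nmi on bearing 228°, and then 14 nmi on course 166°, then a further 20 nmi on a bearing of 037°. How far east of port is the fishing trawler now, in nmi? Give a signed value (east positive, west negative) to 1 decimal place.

5.8 nmi

Leg 1 (228°, 13 nmi): east 13 sin 228° = -9.66, north 13 cos 228° = -8.70
Leg 2 (166°, 14 nmi): east 14 sin 166° = 3.39, north 14 cos 166° = -13.58
Leg 3 (037°, 20 nmi): east 20 sin 37° = 12.04, north 20 cos 37° = 15.97
Net east component: 5.76 nmi.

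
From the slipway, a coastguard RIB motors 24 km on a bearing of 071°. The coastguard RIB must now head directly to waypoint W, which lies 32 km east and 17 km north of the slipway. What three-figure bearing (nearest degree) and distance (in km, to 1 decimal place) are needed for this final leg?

Leg 1 (071°, 24 km): east 24 sin 71° = 22.69, north 24 cos 71° = 7.81
Current position: (22.69, 7.81). Target: (32, 17). Remaining: Δeast = 9.31, Δnorth = 9.19.
Bearing = atan2(9.31, 9.19) mod 360° = 45.38°; distance = √((9.31)² + (9.19)²) = 13.077 km.

045°, 13.1 km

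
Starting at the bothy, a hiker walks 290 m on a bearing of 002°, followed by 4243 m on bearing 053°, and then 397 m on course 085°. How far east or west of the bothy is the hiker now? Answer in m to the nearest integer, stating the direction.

Leg 1 (002°, 290 m): east 290 sin 2° = 10.12, north 290 cos 2° = 289.82
Leg 2 (053°, 4243 m): east 4243 sin 53° = 3388.61, north 4243 cos 53° = 2553.50
Leg 3 (085°, 397 m): east 397 sin 85° = 395.49, north 397 cos 85° = 34.60
Net east component: 3794.22 m.

3794 m east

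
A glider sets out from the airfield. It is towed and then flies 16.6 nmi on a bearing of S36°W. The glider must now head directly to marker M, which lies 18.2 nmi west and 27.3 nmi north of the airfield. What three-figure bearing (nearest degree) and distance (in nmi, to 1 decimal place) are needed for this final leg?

348°, 41.6 nmi

Leg 1 (S36°W, 16.6 nmi): east 16.6 sin 216° = -9.76, north 16.6 cos 216° = -13.43
Current position: (-9.76, -13.43). Target: (-18.2, 27.3). Remaining: Δeast = -8.44, Δnorth = 40.73.
Bearing = atan2(-8.44, 40.73) mod 360° = 348.29°; distance = √((-8.44)² + (40.73)²) = 41.596 nmi.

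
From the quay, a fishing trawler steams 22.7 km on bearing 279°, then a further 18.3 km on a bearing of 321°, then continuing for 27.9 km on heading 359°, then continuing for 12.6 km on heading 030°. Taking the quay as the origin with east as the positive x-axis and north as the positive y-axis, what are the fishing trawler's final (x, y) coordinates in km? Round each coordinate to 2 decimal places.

Leg 1 (279°, 22.7 km): east 22.7 sin 279° = -22.42, north 22.7 cos 279° = 3.55
Leg 2 (321°, 18.3 km): east 18.3 sin 321° = -11.52, north 18.3 cos 321° = 14.22
Leg 3 (359°, 27.9 km): east 27.9 sin 359° = -0.49, north 27.9 cos 359° = 27.90
Leg 4 (030°, 12.6 km): east 12.6 sin 30° = 6.30, north 12.6 cos 30° = 10.91
Summing: -28.12 km east, 56.58 km north → (-28.12, 56.58).

(-28.12, 56.58)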